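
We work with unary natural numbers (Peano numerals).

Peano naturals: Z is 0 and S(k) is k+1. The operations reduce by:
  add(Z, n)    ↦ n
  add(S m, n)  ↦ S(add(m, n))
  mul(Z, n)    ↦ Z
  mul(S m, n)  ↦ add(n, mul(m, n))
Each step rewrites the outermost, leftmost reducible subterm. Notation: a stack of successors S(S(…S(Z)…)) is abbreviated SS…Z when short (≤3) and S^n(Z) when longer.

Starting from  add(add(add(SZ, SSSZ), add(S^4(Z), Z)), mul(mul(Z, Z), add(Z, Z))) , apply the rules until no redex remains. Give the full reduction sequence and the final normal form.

  start: add(add(add(SZ, SSSZ), add(S^4(Z), Z)), mul(mul(Z, Z), add(Z, Z)))
  →1  add(add(S(add(Z, SSSZ)), add(S^4(Z), Z)), mul(mul(Z, Z), add(Z, Z)))
  →2  add(S(add(add(Z, SSSZ), add(S^4(Z), Z))), mul(mul(Z, Z), add(Z, Z)))
  →3  S(add(add(add(Z, SSSZ), add(S^4(Z), Z)), mul(mul(Z, Z), add(Z, Z))))
  →4  S(add(add(SSSZ, add(S^4(Z), Z)), mul(mul(Z, Z), add(Z, Z))))
  →5  S(add(S(add(SSZ, add(S^4(Z), Z))), mul(mul(Z, Z), add(Z, Z))))
  →6  S(S(add(add(SSZ, add(S^4(Z), Z)), mul(mul(Z, Z), add(Z, Z)))))
  →7  S(S(add(S(add(SZ, add(S^4(Z), Z))), mul(mul(Z, Z), add(Z, Z)))))
  →8  S(S(S(add(add(SZ, add(S^4(Z), Z)), mul(mul(Z, Z), add(Z, Z))))))
  →9  S(S(S(add(S(add(Z, add(S^4(Z), Z))), mul(mul(Z, Z), add(Z, Z))))))
  →10  S(S(S(S(add(add(Z, add(S^4(Z), Z)), mul(mul(Z, Z), add(Z, Z)))))))
  →11  S(S(S(S(add(add(S^4(Z), Z), mul(mul(Z, Z), add(Z, Z)))))))
  →12  S(S(S(S(add(S(add(SSSZ, Z)), mul(mul(Z, Z), add(Z, Z)))))))
  →13  S(S(S(S(S(add(add(SSSZ, Z), mul(mul(Z, Z), add(Z, Z))))))))
  →14  S(S(S(S(S(add(S(add(SSZ, Z)), mul(mul(Z, Z), add(Z, Z))))))))
  →15  S(S(S(S(S(S(add(add(SSZ, Z), mul(mul(Z, Z), add(Z, Z)))))))))
  →16  S(S(S(S(S(S(add(S(add(SZ, Z)), mul(mul(Z, Z), add(Z, Z)))))))))
  →17  S(S(S(S(S(S(S(add(add(SZ, Z), mul(mul(Z, Z), add(Z, Z))))))))))
  →18  S(S(S(S(S(S(S(add(S(add(Z, Z)), mul(mul(Z, Z), add(Z, Z))))))))))
  →19  S(S(S(S(S(S(S(S(add(add(Z, Z), mul(mul(Z, Z), add(Z, Z)))))))))))
  →20  S(S(S(S(S(S(S(S(add(Z, mul(mul(Z, Z), add(Z, Z)))))))))))
  →21  S(S(S(S(S(S(S(S(mul(mul(Z, Z), add(Z, Z))))))))))
  →22  S(S(S(S(S(S(S(S(mul(Z, add(Z, Z))))))))))
  →23  S^8(Z)

Answer: normal form = S^8(Z)  (in 23 steps)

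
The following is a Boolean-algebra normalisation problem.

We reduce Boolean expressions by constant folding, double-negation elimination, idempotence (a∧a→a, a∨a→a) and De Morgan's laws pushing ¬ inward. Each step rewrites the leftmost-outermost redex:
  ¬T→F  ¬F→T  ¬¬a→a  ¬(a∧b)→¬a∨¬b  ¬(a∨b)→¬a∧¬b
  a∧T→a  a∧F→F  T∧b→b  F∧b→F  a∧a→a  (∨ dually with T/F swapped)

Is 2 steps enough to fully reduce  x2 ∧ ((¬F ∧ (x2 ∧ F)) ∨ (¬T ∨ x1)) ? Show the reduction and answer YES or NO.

  start: x2 ∧ ((¬F ∧ (x2 ∧ F)) ∨ (¬T ∨ x1))
  →1  x2 ∧ ((T ∧ (x2 ∧ F)) ∨ (¬T ∨ x1))
  →2  x2 ∧ ((x2 ∧ F) ∨ (¬T ∨ x1))

Answer: NO — after 2 steps the term is x2 ∧ ((x2 ∧ F) ∨ (¬T ∨ x1)), not yet normal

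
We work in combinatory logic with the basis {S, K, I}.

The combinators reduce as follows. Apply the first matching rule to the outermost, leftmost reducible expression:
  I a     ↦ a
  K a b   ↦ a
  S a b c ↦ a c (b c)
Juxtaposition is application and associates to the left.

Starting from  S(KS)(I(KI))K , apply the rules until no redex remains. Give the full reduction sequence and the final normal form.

Answer: normal form = SI  (in 4 steps)

Reduction:
  start: S(KS)(I(KI))K
  [1] KSK(I(KI)K)
  [2] S(I(KI)K)
  [3] S(KIK)
  [4] SI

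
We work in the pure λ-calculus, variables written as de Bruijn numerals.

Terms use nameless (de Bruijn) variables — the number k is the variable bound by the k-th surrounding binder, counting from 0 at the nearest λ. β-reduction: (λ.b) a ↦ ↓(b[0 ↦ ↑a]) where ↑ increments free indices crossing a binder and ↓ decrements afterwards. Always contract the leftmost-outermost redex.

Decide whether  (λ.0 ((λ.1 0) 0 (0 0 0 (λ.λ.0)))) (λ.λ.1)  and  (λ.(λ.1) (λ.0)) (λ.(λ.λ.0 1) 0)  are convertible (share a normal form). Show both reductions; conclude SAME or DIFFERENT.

Answer: DIFFERENT — A ⇓ λ.λ.λ.1, B ⇓ λ.λ.0 1

Reduction:
Term A:
  start: (λ.0 ((λ.1 0) 0 (0 0 0 (λ.λ.0)))) (λ.λ.1)
  →1  (λ.λ.1) ((λ.(λ.λ.1) 0) (λ.λ.1) ((λ.λ.1) (λ.λ.1) (λ.λ.1) (λ.λ.0)))
  →2  λ.(λ.(λ.λ.1) 0) (λ.λ.1) ((λ.λ.1) (λ.λ.1) (λ.λ.1) (λ.λ.0))
  →3  λ.(λ.λ.1) (λ.λ.1) ((λ.λ.1) (λ.λ.1) (λ.λ.1) (λ.λ.0))
  →4  λ.(λ.λ.λ.1) ((λ.λ.1) (λ.λ.1) (λ.λ.1) (λ.λ.0))
  →5  λ.λ.λ.1

Term B:
  start: (λ.(λ.1) (λ.0)) (λ.(λ.λ.0 1) 0)
  →1  (λ.λ.(λ.λ.0 1) 0) (λ.0)
  →2  λ.(λ.λ.0 1) 0
  →3  λ.λ.0 1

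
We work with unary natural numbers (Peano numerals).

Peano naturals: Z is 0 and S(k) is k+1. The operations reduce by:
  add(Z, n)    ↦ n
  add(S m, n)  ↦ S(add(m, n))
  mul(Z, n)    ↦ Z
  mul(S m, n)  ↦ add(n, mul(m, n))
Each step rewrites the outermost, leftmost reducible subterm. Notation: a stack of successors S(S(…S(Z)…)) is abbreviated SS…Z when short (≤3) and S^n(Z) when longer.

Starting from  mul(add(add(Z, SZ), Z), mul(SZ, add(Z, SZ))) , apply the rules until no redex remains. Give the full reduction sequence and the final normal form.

  start: mul(add(add(Z, SZ), Z), mul(SZ, add(Z, SZ)))
  →1  mul(add(SZ, Z), mul(SZ, add(Z, SZ)))
  →2  mul(S(add(Z, Z)), mul(SZ, add(Z, SZ)))
  →3  add(mul(SZ, add(Z, SZ)), mul(add(Z, Z), mul(SZ, add(Z, SZ))))
  →4  add(add(add(Z, SZ), mul(Z, add(Z, SZ))), mul(add(Z, Z), mul(SZ, add(Z, SZ))))
  →5  add(add(SZ, mul(Z, add(Z, SZ))), mul(add(Z, Z), mul(SZ, add(Z, SZ))))
  →6  add(S(add(Z, mul(Z, add(Z, SZ)))), mul(add(Z, Z), mul(SZ, add(Z, SZ))))
  →7  S(add(add(Z, mul(Z, add(Z, SZ))), mul(add(Z, Z), mul(SZ, add(Z, SZ)))))
  →8  S(add(mul(Z, add(Z, SZ)), mul(add(Z, Z), mul(SZ, add(Z, SZ)))))
  →9  S(add(Z, mul(add(Z, Z), mul(SZ, add(Z, SZ)))))
  →10  S(mul(add(Z, Z), mul(SZ, add(Z, SZ))))
  →11  S(mul(Z, mul(SZ, add(Z, SZ))))
  →12  SZ

Answer: normal form = SZ  (in 12 steps)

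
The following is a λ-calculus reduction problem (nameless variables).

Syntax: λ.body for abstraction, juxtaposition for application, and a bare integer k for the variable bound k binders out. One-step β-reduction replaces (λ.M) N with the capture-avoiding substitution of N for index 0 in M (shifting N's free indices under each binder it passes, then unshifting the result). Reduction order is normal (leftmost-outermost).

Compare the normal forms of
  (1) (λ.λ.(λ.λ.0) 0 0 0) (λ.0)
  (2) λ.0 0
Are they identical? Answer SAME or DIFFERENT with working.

Term A:
  start: (λ.λ.(λ.λ.0) 0 0 0) (λ.0)
  →1  λ.(λ.λ.0) 0 0 0
  →2  λ.(λ.0) 0 0
  →3  λ.0 0

Term B:
  start: λ.0 0

Answer: SAME — A ⇓ λ.0 0, B ⇓ λ.0 0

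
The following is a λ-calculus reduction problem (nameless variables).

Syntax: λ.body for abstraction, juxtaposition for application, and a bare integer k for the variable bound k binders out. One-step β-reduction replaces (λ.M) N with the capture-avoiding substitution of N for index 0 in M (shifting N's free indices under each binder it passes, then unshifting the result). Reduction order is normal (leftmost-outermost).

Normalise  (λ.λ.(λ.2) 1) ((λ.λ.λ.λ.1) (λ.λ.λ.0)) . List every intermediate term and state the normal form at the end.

Answer: normal form = λ.λ.λ.λ.1  (in 3 steps)

Derivation:
  start: (λ.λ.(λ.2) 1) ((λ.λ.λ.λ.1) (λ.λ.λ.0))
  →1  λ.(λ.(λ.λ.λ.λ.1) (λ.λ.λ.0)) ((λ.λ.λ.λ.1) (λ.λ.λ.0))
  →2  λ.(λ.λ.λ.λ.1) (λ.λ.λ.0)
  →3  λ.λ.λ.λ.1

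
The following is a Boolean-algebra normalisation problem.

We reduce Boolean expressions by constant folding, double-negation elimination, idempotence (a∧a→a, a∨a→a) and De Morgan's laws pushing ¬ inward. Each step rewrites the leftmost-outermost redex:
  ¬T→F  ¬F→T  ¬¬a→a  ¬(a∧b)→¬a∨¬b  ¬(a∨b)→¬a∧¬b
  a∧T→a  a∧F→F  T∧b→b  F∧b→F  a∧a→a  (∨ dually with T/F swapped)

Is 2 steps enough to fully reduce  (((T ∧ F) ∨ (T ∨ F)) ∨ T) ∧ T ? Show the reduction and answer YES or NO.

  start: (((T ∧ F) ∨ (T ∨ F)) ∨ T) ∧ T
  step 1: ((T ∧ F) ∨ (T ∨ F)) ∨ T
  step 2: T

Answer: YES — reaches normal form T in 2 ≤ 2 steps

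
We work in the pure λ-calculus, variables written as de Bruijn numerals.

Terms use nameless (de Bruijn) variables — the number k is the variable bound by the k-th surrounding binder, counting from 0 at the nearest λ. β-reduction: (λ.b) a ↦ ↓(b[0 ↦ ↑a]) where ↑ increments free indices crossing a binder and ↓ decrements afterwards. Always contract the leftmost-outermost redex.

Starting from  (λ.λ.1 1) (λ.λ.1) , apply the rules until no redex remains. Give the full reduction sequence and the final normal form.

  start: (λ.λ.1 1) (λ.λ.1)
  →1  λ.(λ.λ.1) (λ.λ.1)
  →2  λ.λ.λ.λ.1

Answer: normal form = λ.λ.λ.λ.1  (in 2 steps)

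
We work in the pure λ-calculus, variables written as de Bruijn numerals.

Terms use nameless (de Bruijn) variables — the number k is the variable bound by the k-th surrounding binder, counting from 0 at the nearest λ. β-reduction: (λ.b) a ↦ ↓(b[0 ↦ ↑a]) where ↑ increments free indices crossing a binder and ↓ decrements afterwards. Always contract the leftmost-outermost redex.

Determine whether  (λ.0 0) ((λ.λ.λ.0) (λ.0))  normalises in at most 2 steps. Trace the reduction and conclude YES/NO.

Answer: NO — after 2 steps the term is (λ.λ.0) ((λ.λ.λ.0) (λ.0)), not yet normal

Working:
  start: (λ.0 0) ((λ.λ.λ.0) (λ.0))
  step 1: (λ.λ.λ.0) (λ.0) ((λ.λ.λ.0) (λ.0))
  step 2: (λ.λ.0) ((λ.λ.λ.0) (λ.0))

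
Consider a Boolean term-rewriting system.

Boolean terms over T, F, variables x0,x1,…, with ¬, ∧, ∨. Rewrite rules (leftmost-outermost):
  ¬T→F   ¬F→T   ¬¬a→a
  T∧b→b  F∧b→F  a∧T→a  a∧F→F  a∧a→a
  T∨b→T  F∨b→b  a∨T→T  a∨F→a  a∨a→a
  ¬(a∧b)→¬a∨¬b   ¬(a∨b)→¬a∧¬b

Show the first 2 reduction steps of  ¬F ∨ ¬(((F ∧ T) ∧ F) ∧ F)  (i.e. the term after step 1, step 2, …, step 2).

  start: ¬F ∨ ¬(((F ∧ T) ∧ F) ∧ F)
  →1  T ∨ ¬(((F ∧ T) ∧ F) ∧ F)
  →2  T

Answer: after 2 steps: T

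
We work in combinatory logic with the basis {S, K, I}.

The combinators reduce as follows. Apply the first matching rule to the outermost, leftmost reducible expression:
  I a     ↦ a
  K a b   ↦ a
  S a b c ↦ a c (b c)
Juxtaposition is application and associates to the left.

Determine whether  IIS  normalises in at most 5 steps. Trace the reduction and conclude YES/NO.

Answer: YES — reaches normal form S in 2 ≤ 5 steps

Derivation:
  start: IIS
  step 1: IS
  step 2: S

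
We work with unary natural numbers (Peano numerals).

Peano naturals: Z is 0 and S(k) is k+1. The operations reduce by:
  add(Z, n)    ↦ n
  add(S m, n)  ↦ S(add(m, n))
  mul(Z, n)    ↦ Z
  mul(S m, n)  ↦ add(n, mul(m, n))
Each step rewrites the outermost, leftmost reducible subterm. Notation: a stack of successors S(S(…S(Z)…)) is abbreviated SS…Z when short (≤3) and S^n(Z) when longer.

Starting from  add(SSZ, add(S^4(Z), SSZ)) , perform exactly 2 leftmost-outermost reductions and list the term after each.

  start: add(SSZ, add(S^4(Z), SSZ))
  →1  S(add(SZ, add(S^4(Z), SSZ)))
  →2  S(S(add(Z, add(S^4(Z), SSZ))))

Answer: after 2 steps: S(S(add(Z, add(S^4(Z), SSZ))))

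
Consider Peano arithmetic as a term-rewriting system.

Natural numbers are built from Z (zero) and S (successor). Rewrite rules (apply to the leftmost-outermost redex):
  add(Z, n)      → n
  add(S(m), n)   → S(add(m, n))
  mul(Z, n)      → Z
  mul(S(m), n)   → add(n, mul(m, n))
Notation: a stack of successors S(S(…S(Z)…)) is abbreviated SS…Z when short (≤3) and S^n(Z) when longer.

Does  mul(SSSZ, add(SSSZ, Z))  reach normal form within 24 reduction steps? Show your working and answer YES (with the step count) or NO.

Answer: NO — after 24 steps the term is S(S(S(S(S(S(S(S(add(S(add(Z, Z)), mul(Z, add(SSSZ, Z))))))))))), not yet normal

Derivation:
  start: mul(SSSZ, add(SSSZ, Z))
  step 1: add(add(SSSZ, Z), mul(SSZ, add(SSSZ, Z)))
  step 2: add(S(add(SSZ, Z)), mul(SSZ, add(SSSZ, Z)))
  step 3: S(add(add(SSZ, Z), mul(SSZ, add(SSSZ, Z))))
  step 4: S(add(S(add(SZ, Z)), mul(SSZ, add(SSSZ, Z))))
  step 5: S(S(add(add(SZ, Z), mul(SSZ, add(SSSZ, Z)))))
  step 6: S(S(add(S(add(Z, Z)), mul(SSZ, add(SSSZ, Z)))))
  step 7: S(S(S(add(add(Z, Z), mul(SSZ, add(SSSZ, Z))))))
  step 8: S(S(S(add(Z, mul(SSZ, add(SSSZ, Z))))))
  step 9: S(S(S(mul(SSZ, add(SSSZ, Z)))))
  step 10: S(S(S(add(add(SSSZ, Z), mul(SZ, add(SSSZ, Z))))))
  step 11: S(S(S(add(S(add(SSZ, Z)), mul(SZ, add(SSSZ, Z))))))
  step 12: S(S(S(S(add(add(SSZ, Z), mul(SZ, add(SSSZ, Z)))))))
  step 13: S(S(S(S(add(S(add(SZ, Z)), mul(SZ, add(SSSZ, Z)))))))
  step 14: S(S(S(S(S(add(add(SZ, Z), mul(SZ, add(SSSZ, Z))))))))
  step 15: S(S(S(S(S(add(S(add(Z, Z)), mul(SZ, add(SSSZ, Z))))))))
  step 16: S(S(S(S(S(S(add(add(Z, Z), mul(SZ, add(SSSZ, Z)))))))))
  step 17: S(S(S(S(S(S(add(Z, mul(SZ, add(SSSZ, Z)))))))))
  step 18: S(S(S(S(S(S(mul(SZ, add(SSSZ, Z))))))))
  step 19: S(S(S(S(S(S(add(add(SSSZ, Z), mul(Z, add(SSSZ, Z)))))))))
  step 20: S(S(S(S(S(S(add(S(add(SSZ, Z)), mul(Z, add(SSSZ, Z)))))))))
  step 21: S(S(S(S(S(S(S(add(add(SSZ, Z), mul(Z, add(SSSZ, Z))))))))))
  step 22: S(S(S(S(S(S(S(add(S(add(SZ, Z)), mul(Z, add(SSSZ, Z))))))))))
  step 23: S(S(S(S(S(S(S(S(add(add(SZ, Z), mul(Z, add(SSSZ, Z)))))))))))
  step 24: S(S(S(S(S(S(S(S(add(S(add(Z, Z)), mul(Z, add(SSSZ, Z)))))))))))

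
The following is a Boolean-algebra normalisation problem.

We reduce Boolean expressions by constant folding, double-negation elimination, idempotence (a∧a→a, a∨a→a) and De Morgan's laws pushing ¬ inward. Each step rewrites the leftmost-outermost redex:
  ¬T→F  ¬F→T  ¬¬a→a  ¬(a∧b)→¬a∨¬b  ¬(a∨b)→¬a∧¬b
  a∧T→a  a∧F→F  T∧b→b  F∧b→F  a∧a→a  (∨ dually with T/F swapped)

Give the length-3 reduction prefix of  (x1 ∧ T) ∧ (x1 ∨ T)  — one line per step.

  start: (x1 ∧ T) ∧ (x1 ∨ T)
  [1] x1 ∧ (x1 ∨ T)
  [2] x1 ∧ T
  [3] x1

Answer: after 3 steps: x1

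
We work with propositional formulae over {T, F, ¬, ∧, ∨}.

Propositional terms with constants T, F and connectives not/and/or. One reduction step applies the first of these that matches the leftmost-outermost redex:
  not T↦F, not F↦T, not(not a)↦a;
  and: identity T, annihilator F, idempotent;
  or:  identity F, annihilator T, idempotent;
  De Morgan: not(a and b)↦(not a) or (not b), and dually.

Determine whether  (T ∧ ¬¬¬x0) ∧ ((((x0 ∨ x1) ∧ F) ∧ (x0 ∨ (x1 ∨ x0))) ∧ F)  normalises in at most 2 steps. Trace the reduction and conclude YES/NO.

  start: (T ∧ ¬¬¬x0) ∧ ((((x0 ∨ x1) ∧ F) ∧ (x0 ∨ (x1 ∨ x0))) ∧ F)
  step 1: ¬¬¬x0 ∧ ((((x0 ∨ x1) ∧ F) ∧ (x0 ∨ (x1 ∨ x0))) ∧ F)
  step 2: ¬x0 ∧ ((((x0 ∨ x1) ∧ F) ∧ (x0 ∨ (x1 ∨ x0))) ∧ F)

Answer: NO — after 2 steps the term is ¬x0 ∧ ((((x0 ∨ x1) ∧ F) ∧ (x0 ∨ (x1 ∨ x0))) ∧ F), not yet normal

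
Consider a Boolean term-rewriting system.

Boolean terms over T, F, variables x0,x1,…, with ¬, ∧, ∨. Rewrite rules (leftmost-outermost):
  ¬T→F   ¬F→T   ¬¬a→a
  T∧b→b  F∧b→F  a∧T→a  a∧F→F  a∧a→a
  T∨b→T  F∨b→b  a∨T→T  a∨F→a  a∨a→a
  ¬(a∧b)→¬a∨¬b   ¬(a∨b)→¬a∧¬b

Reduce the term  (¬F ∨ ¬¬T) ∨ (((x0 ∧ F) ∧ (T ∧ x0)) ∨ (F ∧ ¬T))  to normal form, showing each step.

  start: (¬F ∨ ¬¬T) ∨ (((x0 ∧ F) ∧ (T ∧ x0)) ∨ (F ∧ ¬T))
  [1] (T ∨ ¬¬T) ∨ (((x0 ∧ F) ∧ (T ∧ x0)) ∨ (F ∧ ¬T))
  [2] T ∨ (((x0 ∧ F) ∧ (T ∧ x0)) ∨ (F ∧ ¬T))
  [3] T

Answer: normal form = T  (in 3 steps)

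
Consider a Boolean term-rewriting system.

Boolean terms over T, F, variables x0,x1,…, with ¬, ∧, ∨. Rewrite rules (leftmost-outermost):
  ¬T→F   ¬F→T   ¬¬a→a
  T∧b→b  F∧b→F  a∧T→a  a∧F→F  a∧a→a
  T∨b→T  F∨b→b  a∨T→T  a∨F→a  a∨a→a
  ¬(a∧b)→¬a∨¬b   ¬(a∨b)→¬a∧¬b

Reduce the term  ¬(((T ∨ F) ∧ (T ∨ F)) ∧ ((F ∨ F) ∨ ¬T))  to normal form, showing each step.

  start: ¬(((T ∨ F) ∧ (T ∨ F)) ∧ ((F ∨ F) ∨ ¬T))
  [1] ¬((T ∨ F) ∧ (T ∨ F)) ∨ ¬((F ∨ F) ∨ ¬T)
  [2] (¬(T ∨ F) ∨ ¬(T ∨ F)) ∨ ¬((F ∨ F) ∨ ¬T)
  [3] ¬(T ∨ F) ∨ ¬((F ∨ F) ∨ ¬T)
  [4] (¬T ∧ ¬F) ∨ ¬((F ∨ F) ∨ ¬T)
  [5] (F ∧ ¬F) ∨ ¬((F ∨ F) ∨ ¬T)
  [6] F ∨ ¬((F ∨ F) ∨ ¬T)
  [7] ¬((F ∨ F) ∨ ¬T)
  [8] ¬(F ∨ F) ∧ ¬¬T
  [9] (¬F ∧ ¬F) ∧ ¬¬T
  [10] ¬F ∧ ¬¬T
  [11] T ∧ ¬¬T
  [12] ¬¬T
  [13] T

Answer: normal form = T  (in 13 steps)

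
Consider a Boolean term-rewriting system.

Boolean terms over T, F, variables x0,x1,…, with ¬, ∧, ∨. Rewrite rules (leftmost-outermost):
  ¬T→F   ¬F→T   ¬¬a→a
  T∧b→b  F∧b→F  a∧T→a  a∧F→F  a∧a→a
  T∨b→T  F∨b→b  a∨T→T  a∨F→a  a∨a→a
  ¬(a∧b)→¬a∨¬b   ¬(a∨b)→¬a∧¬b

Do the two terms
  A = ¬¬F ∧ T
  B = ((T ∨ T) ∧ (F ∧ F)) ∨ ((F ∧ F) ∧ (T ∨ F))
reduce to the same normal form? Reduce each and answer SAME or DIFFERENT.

Term A:
  start: ¬¬F ∧ T
  step 1: ¬¬F
  step 2: F

Term B:
  start: ((T ∨ T) ∧ (F ∧ F)) ∨ ((F ∧ F) ∧ (T ∨ F))
  step 1: (T ∧ (F ∧ F)) ∨ ((F ∧ F) ∧ (T ∨ F))
  step 2: (F ∧ F) ∨ ((F ∧ F) ∧ (T ∨ F))
  step 3: F ∨ ((F ∧ F) ∧ (T ∨ F))
  step 4: (F ∧ F) ∧ (T ∨ F)
  step 5: F ∧ (T ∨ F)
  step 6: F

Answer: SAME — A ⇓ F, B ⇓ F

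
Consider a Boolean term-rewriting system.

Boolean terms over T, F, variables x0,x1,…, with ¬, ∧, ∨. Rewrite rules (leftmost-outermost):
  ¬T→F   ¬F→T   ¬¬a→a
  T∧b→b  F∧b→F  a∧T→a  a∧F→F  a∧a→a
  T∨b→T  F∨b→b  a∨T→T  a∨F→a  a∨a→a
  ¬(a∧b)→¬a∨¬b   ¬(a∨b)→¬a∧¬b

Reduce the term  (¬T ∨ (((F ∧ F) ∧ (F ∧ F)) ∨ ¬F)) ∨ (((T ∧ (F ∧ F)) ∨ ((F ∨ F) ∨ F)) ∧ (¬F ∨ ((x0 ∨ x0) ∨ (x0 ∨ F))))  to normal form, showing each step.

  start: (¬T ∨ (((F ∧ F) ∧ (F ∧ F)) ∨ ¬F)) ∨ (((T ∧ (F ∧ F)) ∨ ((F ∨ F) ∨ F)) ∧ (¬F ∨ ((x0 ∨ x0) ∨ (x0 ∨ F))))
  →1  (F ∨ (((F ∧ F) ∧ (F ∧ F)) ∨ ¬F)) ∨ (((T ∧ (F ∧ F)) ∨ ((F ∨ F) ∨ F)) ∧ (¬F ∨ ((x0 ∨ x0) ∨ (x0 ∨ F))))
  →2  (((F ∧ F) ∧ (F ∧ F)) ∨ ¬F) ∨ (((T ∧ (F ∧ F)) ∨ ((F ∨ F) ∨ F)) ∧ (¬F ∨ ((x0 ∨ x0) ∨ (x0 ∨ F))))
  →3  ((F ∧ F) ∨ ¬F) ∨ (((T ∧ (F ∧ F)) ∨ ((F ∨ F) ∨ F)) ∧ (¬F ∨ ((x0 ∨ x0) ∨ (x0 ∨ F))))
  →4  (F ∨ ¬F) ∨ (((T ∧ (F ∧ F)) ∨ ((F ∨ F) ∨ F)) ∧ (¬F ∨ ((x0 ∨ x0) ∨ (x0 ∨ F))))
  →5  ¬F ∨ (((T ∧ (F ∧ F)) ∨ ((F ∨ F) ∨ F)) ∧ (¬F ∨ ((x0 ∨ x0) ∨ (x0 ∨ F))))
  →6  T ∨ (((T ∧ (F ∧ F)) ∨ ((F ∨ F) ∨ F)) ∧ (¬F ∨ ((x0 ∨ x0) ∨ (x0 ∨ F))))
  →7  T

Answer: normal form = T  (in 7 steps)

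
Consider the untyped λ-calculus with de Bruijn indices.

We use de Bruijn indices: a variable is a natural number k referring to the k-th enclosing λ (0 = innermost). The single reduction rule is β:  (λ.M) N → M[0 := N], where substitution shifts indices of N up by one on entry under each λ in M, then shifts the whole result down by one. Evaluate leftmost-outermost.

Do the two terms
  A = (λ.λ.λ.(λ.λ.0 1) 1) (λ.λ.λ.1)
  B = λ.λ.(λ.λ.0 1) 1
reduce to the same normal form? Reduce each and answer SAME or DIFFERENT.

Answer: SAME — A ⇓ λ.λ.λ.0 2, B ⇓ λ.λ.λ.0 2

Reduction:
Term A:
  start: (λ.λ.λ.(λ.λ.0 1) 1) (λ.λ.λ.1)
  →1  λ.λ.(λ.λ.0 1) 1
  →2  λ.λ.λ.0 2

Term B:
  start: λ.λ.(λ.λ.0 1) 1
  →1  λ.λ.λ.0 2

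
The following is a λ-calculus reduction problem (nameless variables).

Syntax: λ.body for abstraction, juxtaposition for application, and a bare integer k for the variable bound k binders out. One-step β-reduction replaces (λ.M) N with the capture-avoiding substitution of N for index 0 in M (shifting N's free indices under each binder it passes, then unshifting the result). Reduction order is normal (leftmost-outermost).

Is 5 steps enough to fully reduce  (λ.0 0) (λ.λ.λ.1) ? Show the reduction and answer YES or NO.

Answer: YES — reaches normal form λ.λ.1 in 2 ≤ 5 steps

Working:
  start: (λ.0 0) (λ.λ.λ.1)
  [1] (λ.λ.λ.1) (λ.λ.λ.1)
  [2] λ.λ.1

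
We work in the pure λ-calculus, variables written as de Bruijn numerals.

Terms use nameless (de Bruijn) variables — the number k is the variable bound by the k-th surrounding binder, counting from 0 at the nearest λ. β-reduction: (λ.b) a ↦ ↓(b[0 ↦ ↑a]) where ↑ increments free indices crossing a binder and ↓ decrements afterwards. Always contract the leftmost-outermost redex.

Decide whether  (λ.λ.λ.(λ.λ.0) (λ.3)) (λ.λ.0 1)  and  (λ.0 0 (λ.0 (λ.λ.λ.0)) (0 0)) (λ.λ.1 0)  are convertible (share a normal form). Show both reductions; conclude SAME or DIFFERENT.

Term A:
  start: (λ.λ.λ.(λ.λ.0) (λ.3)) (λ.λ.0 1)
  [1] λ.λ.(λ.λ.0) (λ.λ.λ.0 1)
  [2] λ.λ.λ.0

Term B:
  start: (λ.0 0 (λ.0 (λ.λ.λ.0)) (0 0)) (λ.λ.1 0)
  [1] (λ.λ.1 0) (λ.λ.1 0) (λ.0 (λ.λ.λ.0)) ((λ.λ.1 0) (λ.λ.1 0))
  [2] (λ.(λ.λ.1 0) 0) (λ.0 (λ.λ.λ.0)) ((λ.λ.1 0) (λ.λ.1 0))
  [3] (λ.λ.1 0) (λ.0 (λ.λ.λ.0)) ((λ.λ.1 0) (λ.λ.1 0))
  [4] (λ.(λ.0 (λ.λ.λ.0)) 0) ((λ.λ.1 0) (λ.λ.1 0))
  [5] (λ.0 (λ.λ.λ.0)) ((λ.λ.1 0) (λ.λ.1 0))
  [6] (λ.λ.1 0) (λ.λ.1 0) (λ.λ.λ.0)
  [7] (λ.(λ.λ.1 0) 0) (λ.λ.λ.0)
  [8] (λ.λ.1 0) (λ.λ.λ.0)
  [9] λ.(λ.λ.λ.0) 0
  [10] λ.λ.λ.0

Answer: SAME — A ⇓ λ.λ.λ.0, B ⇓ λ.λ.λ.0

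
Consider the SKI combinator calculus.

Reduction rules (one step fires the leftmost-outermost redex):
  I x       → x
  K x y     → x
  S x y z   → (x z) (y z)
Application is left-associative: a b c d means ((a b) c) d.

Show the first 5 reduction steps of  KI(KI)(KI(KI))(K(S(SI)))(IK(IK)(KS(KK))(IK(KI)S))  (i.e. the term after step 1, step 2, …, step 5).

Answer: after 5 steps: S(SI)

Derivation:
  start: KI(KI)(KI(KI))(K(S(SI)))(IK(IK)(KS(KK))(IK(KI)S))
  →1  I(KI(KI))(K(S(SI)))(IK(IK)(KS(KK))(IK(KI)S))
  →2  KI(KI)(K(S(SI)))(IK(IK)(KS(KK))(IK(KI)S))
  →3  I(K(S(SI)))(IK(IK)(KS(KK))(IK(KI)S))
  →4  K(S(SI))(IK(IK)(KS(KK))(IK(KI)S))
  →5  S(SI)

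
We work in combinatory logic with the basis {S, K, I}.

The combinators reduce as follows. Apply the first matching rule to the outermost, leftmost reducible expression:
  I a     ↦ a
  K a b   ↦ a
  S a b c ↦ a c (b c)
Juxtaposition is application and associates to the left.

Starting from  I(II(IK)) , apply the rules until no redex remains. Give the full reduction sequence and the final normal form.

Answer: normal form = K  (in 4 steps)

Derivation:
  start: I(II(IK))
  [1] II(IK)
  [2] I(IK)
  [3] IK
  [4] K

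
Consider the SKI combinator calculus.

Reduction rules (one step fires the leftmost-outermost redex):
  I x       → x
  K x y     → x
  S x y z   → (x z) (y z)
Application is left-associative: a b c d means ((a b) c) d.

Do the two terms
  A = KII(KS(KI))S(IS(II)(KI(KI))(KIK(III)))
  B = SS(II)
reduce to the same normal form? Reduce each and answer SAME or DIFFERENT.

Answer: SAME — A ⇓ SSI, B ⇓ SSI

Working:
Term A:
  start: KII(KS(KI))S(IS(II)(KI(KI))(KIK(III)))
  [1] I(KS(KI))S(IS(II)(KI(KI))(KIK(III)))
  [2] KS(KI)S(IS(II)(KI(KI))(KIK(III)))
  [3] SS(IS(II)(KI(KI))(KIK(III)))
  [4] SS(S(II)(KI(KI))(KIK(III)))
  [5] SS(II(KIK(III))(KI(KI)(KIK(III))))
  [6] SS(I(KIK(III))(KI(KI)(KIK(III))))
  [7] SS(KIK(III)(KI(KI)(KIK(III))))
  [8] SS(I(III)(KI(KI)(KIK(III))))
  [9] SS(III(KI(KI)(KIK(III))))
  [10] SS(II(KI(KI)(KIK(III))))
  [11] SS(I(KI(KI)(KIK(III))))
  [12] SS(KI(KI)(KIK(III)))
  [13] SS(I(KIK(III)))
  [14] SS(KIK(III))
  [15] SS(I(III))
  [16] SS(III)
  [17] SS(II)
  [18] SSI

Term B:
  start: SS(II)
  [1] SSI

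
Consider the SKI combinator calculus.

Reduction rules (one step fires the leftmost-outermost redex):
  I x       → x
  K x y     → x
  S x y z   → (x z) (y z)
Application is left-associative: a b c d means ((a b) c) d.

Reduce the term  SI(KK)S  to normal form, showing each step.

Answer: normal form = SK  (in 3 steps)

Reduction:
  start: SI(KK)S
  →1  IS(KKS)
  →2  S(KKS)
  →3  SK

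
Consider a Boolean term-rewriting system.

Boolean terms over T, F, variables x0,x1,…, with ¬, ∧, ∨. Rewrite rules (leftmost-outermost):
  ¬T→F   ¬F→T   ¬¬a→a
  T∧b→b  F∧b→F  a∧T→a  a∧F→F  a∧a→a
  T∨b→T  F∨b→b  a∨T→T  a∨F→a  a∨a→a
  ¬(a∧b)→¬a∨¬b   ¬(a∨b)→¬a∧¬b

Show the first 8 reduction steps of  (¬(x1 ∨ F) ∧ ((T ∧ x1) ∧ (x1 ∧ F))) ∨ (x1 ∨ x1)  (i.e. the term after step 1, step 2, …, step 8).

  start: (¬(x1 ∨ F) ∧ ((T ∧ x1) ∧ (x1 ∧ F))) ∨ (x1 ∨ x1)
  [1] ((¬x1 ∧ ¬F) ∧ ((T ∧ x1) ∧ (x1 ∧ F))) ∨ (x1 ∨ x1)
  [2] ((¬x1 ∧ T) ∧ ((T ∧ x1) ∧ (x1 ∧ F))) ∨ (x1 ∨ x1)
  [3] (¬x1 ∧ ((T ∧ x1) ∧ (x1 ∧ F))) ∨ (x1 ∨ x1)
  [4] (¬x1 ∧ (x1 ∧ (x1 ∧ F))) ∨ (x1 ∨ x1)
  [5] (¬x1 ∧ (x1 ∧ F)) ∨ (x1 ∨ x1)
  [6] (¬x1 ∧ F) ∨ (x1 ∨ x1)
  [7] F ∨ (x1 ∨ x1)
  [8] x1 ∨ x1

Answer: after 8 steps: x1 ∨ x1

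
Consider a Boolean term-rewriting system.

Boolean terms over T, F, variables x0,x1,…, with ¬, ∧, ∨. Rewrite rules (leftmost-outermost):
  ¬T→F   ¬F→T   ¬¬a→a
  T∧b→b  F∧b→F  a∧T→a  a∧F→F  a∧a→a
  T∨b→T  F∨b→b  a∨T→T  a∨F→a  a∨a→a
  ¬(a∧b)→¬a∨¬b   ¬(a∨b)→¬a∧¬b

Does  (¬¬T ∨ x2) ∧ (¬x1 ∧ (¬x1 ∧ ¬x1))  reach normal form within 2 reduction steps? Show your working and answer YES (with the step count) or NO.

  start: (¬¬T ∨ x2) ∧ (¬x1 ∧ (¬x1 ∧ ¬x1))
  [1] (T ∨ x2) ∧ (¬x1 ∧ (¬x1 ∧ ¬x1))
  [2] T ∧ (¬x1 ∧ (¬x1 ∧ ¬x1))

Answer: NO — after 2 steps the term is T ∧ (¬x1 ∧ (¬x1 ∧ ¬x1)), not yet normal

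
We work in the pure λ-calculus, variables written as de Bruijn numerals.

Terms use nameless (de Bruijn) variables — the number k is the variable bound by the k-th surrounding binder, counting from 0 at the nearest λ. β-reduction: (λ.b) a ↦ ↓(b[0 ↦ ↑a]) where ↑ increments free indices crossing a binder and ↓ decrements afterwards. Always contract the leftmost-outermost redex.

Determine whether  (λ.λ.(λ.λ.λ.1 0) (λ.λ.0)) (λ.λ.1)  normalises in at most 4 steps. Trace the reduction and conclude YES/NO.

  start: (λ.λ.(λ.λ.λ.1 0) (λ.λ.0)) (λ.λ.1)
  step 1: λ.(λ.λ.λ.1 0) (λ.λ.0)
  step 2: λ.λ.λ.1 0

Answer: YES — reaches normal form λ.λ.λ.1 0 in 2 ≤ 4 steps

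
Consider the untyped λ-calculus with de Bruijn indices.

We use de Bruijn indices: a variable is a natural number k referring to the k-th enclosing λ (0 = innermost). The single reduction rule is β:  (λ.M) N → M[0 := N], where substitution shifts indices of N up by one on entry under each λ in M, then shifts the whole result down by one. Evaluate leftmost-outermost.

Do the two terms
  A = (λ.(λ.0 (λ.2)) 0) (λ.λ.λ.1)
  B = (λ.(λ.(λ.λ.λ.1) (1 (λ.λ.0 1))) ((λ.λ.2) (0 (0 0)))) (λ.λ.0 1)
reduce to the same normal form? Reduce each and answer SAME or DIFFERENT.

Answer: SAME — A ⇓ λ.λ.1, B ⇓ λ.λ.1

Working:
Term A:
  start: (λ.(λ.0 (λ.2)) 0) (λ.λ.λ.1)
  step 1: (λ.0 (λ.λ.λ.λ.1)) (λ.λ.λ.1)
  step 2: (λ.λ.λ.1) (λ.λ.λ.λ.1)
  step 3: λ.λ.1

Term B:
  start: (λ.(λ.(λ.λ.λ.1) (1 (λ.λ.0 1))) ((λ.λ.2) (0 (0 0)))) (λ.λ.0 1)
  step 1: (λ.(λ.λ.λ.1) ((λ.λ.0 1) (λ.λ.0 1))) ((λ.λ.λ.λ.0 1) ((λ.λ.0 1) ((λ.λ.0 1) (λ.λ.0 1))))
  step 2: (λ.λ.λ.1) ((λ.λ.0 1) (λ.λ.0 1))
  step 3: λ.λ.1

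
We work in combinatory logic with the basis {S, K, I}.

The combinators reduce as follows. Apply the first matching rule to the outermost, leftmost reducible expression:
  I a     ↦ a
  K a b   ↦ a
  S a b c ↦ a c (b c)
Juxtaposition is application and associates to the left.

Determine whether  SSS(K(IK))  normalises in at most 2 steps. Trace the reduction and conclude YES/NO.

  start: SSS(K(IK))
  [1] S(K(IK))(S(K(IK)))
  [2] S(KK)(S(K(IK)))

Answer: NO — after 2 steps the term is S(KK)(S(K(IK))), not yet normal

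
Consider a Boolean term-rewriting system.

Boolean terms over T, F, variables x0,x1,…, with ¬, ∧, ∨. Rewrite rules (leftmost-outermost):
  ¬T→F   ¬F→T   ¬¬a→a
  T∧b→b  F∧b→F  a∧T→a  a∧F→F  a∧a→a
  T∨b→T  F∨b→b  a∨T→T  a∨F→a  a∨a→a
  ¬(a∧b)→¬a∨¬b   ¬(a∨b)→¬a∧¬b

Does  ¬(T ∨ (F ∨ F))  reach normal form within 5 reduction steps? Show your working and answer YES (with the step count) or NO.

  start: ¬(T ∨ (F ∨ F))
  →1  ¬T ∧ ¬(F ∨ F)
  →2  F ∧ ¬(F ∨ F)
  →3  F

Answer: YES — reaches normal form F in 3 ≤ 5 steps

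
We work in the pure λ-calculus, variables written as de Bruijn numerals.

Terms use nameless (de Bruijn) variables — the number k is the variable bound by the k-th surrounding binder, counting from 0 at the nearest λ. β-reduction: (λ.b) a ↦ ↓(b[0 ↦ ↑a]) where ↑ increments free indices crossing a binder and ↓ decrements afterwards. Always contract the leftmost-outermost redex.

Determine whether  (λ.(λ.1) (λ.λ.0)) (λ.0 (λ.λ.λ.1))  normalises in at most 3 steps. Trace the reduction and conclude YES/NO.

  start: (λ.(λ.1) (λ.λ.0)) (λ.0 (λ.λ.λ.1))
  →1  (λ.λ.0 (λ.λ.λ.1)) (λ.λ.0)
  →2  λ.0 (λ.λ.λ.1)

Answer: YES — reaches normal form λ.0 (λ.λ.λ.1) in 2 ≤ 3 steps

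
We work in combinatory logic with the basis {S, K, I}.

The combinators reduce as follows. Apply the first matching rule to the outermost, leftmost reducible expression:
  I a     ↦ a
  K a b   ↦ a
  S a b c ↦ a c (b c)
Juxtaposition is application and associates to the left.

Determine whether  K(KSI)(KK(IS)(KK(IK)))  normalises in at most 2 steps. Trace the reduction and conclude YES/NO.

  start: K(KSI)(KK(IS)(KK(IK)))
  [1] KSI
  [2] S

Answer: YES — reaches normal form S in 2 ≤ 2 steps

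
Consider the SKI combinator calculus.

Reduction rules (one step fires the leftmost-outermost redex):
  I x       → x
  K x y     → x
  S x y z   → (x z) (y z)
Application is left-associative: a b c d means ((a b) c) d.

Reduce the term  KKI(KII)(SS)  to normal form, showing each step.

Answer: normal form = I  (in 3 steps)

Derivation:
  start: KKI(KII)(SS)
  [1] K(KII)(SS)
  [2] KII
  [3] I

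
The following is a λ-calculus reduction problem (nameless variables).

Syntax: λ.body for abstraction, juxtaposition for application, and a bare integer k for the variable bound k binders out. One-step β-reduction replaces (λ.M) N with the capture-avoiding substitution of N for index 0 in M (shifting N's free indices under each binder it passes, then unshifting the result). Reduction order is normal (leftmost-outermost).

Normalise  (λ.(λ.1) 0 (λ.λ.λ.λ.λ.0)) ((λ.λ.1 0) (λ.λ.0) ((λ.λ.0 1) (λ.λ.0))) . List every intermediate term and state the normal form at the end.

Answer: normal form = λ.λ.λ.λ.λ.0  (in 6 steps)

Working:
  start: (λ.(λ.1) 0 (λ.λ.λ.λ.λ.0)) ((λ.λ.1 0) (λ.λ.0) ((λ.λ.0 1) (λ.λ.0)))
  step 1: (λ.(λ.λ.1 0) (λ.λ.0) ((λ.λ.0 1) (λ.λ.0))) ((λ.λ.1 0) (λ.λ.0) ((λ.λ.0 1) (λ.λ.0))) (λ.λ.λ.λ.λ.0)
  step 2: (λ.λ.1 0) (λ.λ.0) ((λ.λ.0 1) (λ.λ.0)) (λ.λ.λ.λ.λ.0)
  step 3: (λ.(λ.λ.0) 0) ((λ.λ.0 1) (λ.λ.0)) (λ.λ.λ.λ.λ.0)
  step 4: (λ.λ.0) ((λ.λ.0 1) (λ.λ.0)) (λ.λ.λ.λ.λ.0)
  step 5: (λ.0) (λ.λ.λ.λ.λ.0)
  step 6: λ.λ.λ.λ.λ.0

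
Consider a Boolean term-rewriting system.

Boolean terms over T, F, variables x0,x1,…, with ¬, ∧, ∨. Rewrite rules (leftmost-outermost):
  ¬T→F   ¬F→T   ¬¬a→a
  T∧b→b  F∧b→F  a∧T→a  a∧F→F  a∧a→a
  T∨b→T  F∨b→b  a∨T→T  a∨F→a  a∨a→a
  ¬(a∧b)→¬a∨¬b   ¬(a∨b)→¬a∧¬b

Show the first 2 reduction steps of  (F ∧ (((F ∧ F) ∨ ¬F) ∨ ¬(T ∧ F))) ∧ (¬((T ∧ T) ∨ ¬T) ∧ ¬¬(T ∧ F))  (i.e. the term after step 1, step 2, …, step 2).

Answer: after 2 steps: F

Reduction:
  start: (F ∧ (((F ∧ F) ∨ ¬F) ∨ ¬(T ∧ F))) ∧ (¬((T ∧ T) ∨ ¬T) ∧ ¬¬(T ∧ F))
  [1] F ∧ (¬((T ∧ T) ∨ ¬T) ∧ ¬¬(T ∧ F))
  [2] F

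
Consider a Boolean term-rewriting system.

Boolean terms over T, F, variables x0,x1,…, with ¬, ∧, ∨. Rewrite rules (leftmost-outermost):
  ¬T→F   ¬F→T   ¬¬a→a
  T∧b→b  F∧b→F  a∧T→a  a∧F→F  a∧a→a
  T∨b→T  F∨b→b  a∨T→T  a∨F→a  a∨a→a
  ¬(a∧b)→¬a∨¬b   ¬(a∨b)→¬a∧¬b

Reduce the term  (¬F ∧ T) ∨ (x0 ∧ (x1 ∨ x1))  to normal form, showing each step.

Answer: normal form = T  (in 3 steps)

Reduction:
  start: (¬F ∧ T) ∨ (x0 ∧ (x1 ∨ x1))
  →1  ¬F ∨ (x0 ∧ (x1 ∨ x1))
  →2  T ∨ (x0 ∧ (x1 ∨ x1))
  →3  T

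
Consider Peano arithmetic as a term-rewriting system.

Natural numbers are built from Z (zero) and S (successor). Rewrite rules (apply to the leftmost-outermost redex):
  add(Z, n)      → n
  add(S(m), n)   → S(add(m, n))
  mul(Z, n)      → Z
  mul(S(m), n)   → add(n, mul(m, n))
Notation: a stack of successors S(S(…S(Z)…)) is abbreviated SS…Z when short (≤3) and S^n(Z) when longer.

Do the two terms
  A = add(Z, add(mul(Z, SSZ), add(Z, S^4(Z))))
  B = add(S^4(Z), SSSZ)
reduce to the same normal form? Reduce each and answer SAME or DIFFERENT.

Answer: DIFFERENT — A ⇓ S^4(Z), B ⇓ S^7(Z)

Derivation:
Term A:
  start: add(Z, add(mul(Z, SSZ), add(Z, S^4(Z))))
  step 1: add(mul(Z, SSZ), add(Z, S^4(Z)))
  step 2: add(Z, add(Z, S^4(Z)))
  step 3: add(Z, S^4(Z))
  step 4: S^4(Z)

Term B:
  start: add(S^4(Z), SSSZ)
  step 1: S(add(SSSZ, SSSZ))
  step 2: S(S(add(SSZ, SSSZ)))
  step 3: S(S(S(add(SZ, SSSZ))))
  step 4: S(S(S(S(add(Z, SSSZ)))))
  step 5: S^7(Z)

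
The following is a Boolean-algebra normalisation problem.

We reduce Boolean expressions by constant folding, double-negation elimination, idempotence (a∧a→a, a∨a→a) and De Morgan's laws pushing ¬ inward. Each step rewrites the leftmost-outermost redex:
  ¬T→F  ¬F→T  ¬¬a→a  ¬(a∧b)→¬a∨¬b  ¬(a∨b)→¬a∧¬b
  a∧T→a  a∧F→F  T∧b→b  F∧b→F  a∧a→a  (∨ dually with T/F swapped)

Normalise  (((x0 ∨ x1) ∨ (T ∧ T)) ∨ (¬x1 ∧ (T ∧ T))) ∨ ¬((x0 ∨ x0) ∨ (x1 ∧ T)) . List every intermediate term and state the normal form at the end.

Answer: normal form = T  (in 4 steps)

Reduction:
  start: (((x0 ∨ x1) ∨ (T ∧ T)) ∨ (¬x1 ∧ (T ∧ T))) ∨ ¬((x0 ∨ x0) ∨ (x1 ∧ T))
  step 1: (((x0 ∨ x1) ∨ T) ∨ (¬x1 ∧ (T ∧ T))) ∨ ¬((x0 ∨ x0) ∨ (x1 ∧ T))
  step 2: (T ∨ (¬x1 ∧ (T ∧ T))) ∨ ¬((x0 ∨ x0) ∨ (x1 ∧ T))
  step 3: T ∨ ¬((x0 ∨ x0) ∨ (x1 ∧ T))
  step 4: T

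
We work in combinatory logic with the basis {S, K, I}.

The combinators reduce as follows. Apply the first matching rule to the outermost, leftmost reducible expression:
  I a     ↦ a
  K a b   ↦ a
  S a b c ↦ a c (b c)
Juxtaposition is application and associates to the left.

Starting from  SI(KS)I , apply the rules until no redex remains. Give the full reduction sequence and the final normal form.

  start: SI(KS)I
  step 1: II(KSI)
  step 2: I(KSI)
  step 3: KSI
  step 4: S

Answer: normal form = S  (in 4 steps)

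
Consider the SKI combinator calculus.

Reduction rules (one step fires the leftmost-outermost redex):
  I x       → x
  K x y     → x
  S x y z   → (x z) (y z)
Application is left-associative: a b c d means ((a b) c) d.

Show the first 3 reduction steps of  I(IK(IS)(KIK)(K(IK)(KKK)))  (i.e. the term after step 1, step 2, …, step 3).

  start: I(IK(IS)(KIK)(K(IK)(KKK)))
  step 1: IK(IS)(KIK)(K(IK)(KKK))
  step 2: K(IS)(KIK)(K(IK)(KKK))
  step 3: IS(K(IK)(KKK))

Answer: after 3 steps: IS(K(IK)(KKK))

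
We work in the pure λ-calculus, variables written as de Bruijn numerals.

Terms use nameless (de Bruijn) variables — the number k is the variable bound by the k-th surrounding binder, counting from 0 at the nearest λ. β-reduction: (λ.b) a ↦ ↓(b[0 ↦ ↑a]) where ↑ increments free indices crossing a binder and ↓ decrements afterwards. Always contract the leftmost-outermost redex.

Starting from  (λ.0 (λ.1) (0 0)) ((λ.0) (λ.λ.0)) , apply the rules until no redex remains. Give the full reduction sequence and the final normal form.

  start: (λ.0 (λ.1) (0 0)) ((λ.0) (λ.λ.0))
  [1] (λ.0) (λ.λ.0) (λ.(λ.0) (λ.λ.0)) ((λ.0) (λ.λ.0) ((λ.0) (λ.λ.0)))
  [2] (λ.λ.0) (λ.(λ.0) (λ.λ.0)) ((λ.0) (λ.λ.0) ((λ.0) (λ.λ.0)))
  [3] (λ.0) ((λ.0) (λ.λ.0) ((λ.0) (λ.λ.0)))
  [4] (λ.0) (λ.λ.0) ((λ.0) (λ.λ.0))
  [5] (λ.λ.0) ((λ.0) (λ.λ.0))
  [6] λ.0

Answer: normal form = λ.0  (in 6 steps)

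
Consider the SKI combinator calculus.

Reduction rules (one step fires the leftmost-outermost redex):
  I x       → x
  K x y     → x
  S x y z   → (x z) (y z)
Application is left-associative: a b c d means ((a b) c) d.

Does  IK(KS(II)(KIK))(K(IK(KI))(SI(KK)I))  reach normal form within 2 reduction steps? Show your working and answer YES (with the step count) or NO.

Answer: NO — after 2 steps the term is KS(II)(KIK), not yet normal

Derivation:
  start: IK(KS(II)(KIK))(K(IK(KI))(SI(KK)I))
  →1  K(KS(II)(KIK))(K(IK(KI))(SI(KK)I))
  →2  KS(II)(KIK)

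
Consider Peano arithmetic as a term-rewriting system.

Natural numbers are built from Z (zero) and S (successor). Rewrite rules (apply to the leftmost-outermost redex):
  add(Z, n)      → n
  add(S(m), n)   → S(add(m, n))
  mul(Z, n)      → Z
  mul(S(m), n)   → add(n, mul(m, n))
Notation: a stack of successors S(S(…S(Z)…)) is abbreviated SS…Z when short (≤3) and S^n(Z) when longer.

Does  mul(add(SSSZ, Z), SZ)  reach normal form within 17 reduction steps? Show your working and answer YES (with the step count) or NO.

Answer: YES — reaches normal form SSSZ in 14 ≤ 17 steps

Working:
  start: mul(add(SSSZ, Z), SZ)
  [1] mul(S(add(SSZ, Z)), SZ)
  [2] add(SZ, mul(add(SSZ, Z), SZ))
  [3] S(add(Z, mul(add(SSZ, Z), SZ)))
  [4] S(mul(add(SSZ, Z), SZ))
  [5] S(mul(S(add(SZ, Z)), SZ))
  [6] S(add(SZ, mul(add(SZ, Z), SZ)))
  [7] S(S(add(Z, mul(add(SZ, Z), SZ))))
  [8] S(S(mul(add(SZ, Z), SZ)))
  [9] S(S(mul(S(add(Z, Z)), SZ)))
  [10] S(S(add(SZ, mul(add(Z, Z), SZ))))
  [11] S(S(S(add(Z, mul(add(Z, Z), SZ)))))
  [12] S(S(S(mul(add(Z, Z), SZ))))
  [13] S(S(S(mul(Z, SZ))))
  [14] SSSZ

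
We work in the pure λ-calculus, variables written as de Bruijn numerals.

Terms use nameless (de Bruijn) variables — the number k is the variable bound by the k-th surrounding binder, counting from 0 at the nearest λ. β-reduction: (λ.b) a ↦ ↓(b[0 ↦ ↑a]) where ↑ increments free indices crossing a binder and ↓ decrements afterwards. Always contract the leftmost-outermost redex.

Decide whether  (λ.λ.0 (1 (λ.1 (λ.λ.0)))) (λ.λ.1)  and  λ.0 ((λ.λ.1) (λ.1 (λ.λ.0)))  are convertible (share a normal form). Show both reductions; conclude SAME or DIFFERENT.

Term A:
  start: (λ.λ.0 (1 (λ.1 (λ.λ.0)))) (λ.λ.1)
  [1] λ.0 ((λ.λ.1) (λ.1 (λ.λ.0)))
  [2] λ.0 (λ.λ.2 (λ.λ.0))

Term B:
  start: λ.0 ((λ.λ.1) (λ.1 (λ.λ.0)))
  [1] λ.0 (λ.λ.2 (λ.λ.0))

Answer: SAME — A ⇓ λ.0 (λ.λ.2 (λ.λ.0)), B ⇓ λ.0 (λ.λ.2 (λ.λ.0))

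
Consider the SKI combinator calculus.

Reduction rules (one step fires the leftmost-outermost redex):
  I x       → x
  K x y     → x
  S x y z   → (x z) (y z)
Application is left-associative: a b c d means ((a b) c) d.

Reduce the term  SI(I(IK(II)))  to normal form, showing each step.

  start: SI(I(IK(II)))
  →1  SI(IK(II))
  →2  SI(K(II))
  →3  SI(KI)

Answer: normal form = SI(KI)  (in 3 steps)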